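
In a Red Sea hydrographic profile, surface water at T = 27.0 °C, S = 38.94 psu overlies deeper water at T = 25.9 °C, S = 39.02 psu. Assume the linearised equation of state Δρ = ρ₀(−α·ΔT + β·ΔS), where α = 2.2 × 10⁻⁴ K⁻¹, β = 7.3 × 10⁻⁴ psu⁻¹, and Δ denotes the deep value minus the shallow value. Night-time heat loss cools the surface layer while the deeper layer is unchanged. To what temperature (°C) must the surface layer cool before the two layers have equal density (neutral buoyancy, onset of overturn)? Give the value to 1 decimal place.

25.6 °C

Neutral buoyancy requires Δρ = 0, i.e. −α(T_deep − T_surf′) + β(S_deep − S_surf) = 0.
T_surf′ = T_deep − (β/α)·ΔS = 25.9 − (7.3 × 10⁻⁴/2.2 × 10⁻⁴)·(+0.08) = 25.635 °C.
Cooling required: 27.0 − (25.635) = 1.365 °C.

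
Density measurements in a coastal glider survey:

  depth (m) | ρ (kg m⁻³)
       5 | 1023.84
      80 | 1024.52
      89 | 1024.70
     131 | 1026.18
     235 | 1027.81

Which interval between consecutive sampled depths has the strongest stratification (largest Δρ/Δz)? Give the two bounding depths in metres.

89–131 m

Compute the density gradient over each adjacent pair:
  5–80 m: Δρ/Δz = 0.68/75 = 9.1 × 10⁻³ kg m⁻⁴
  80–89 m: Δρ/Δz = 0.18/9 = 0.020 kg m⁻⁴
  89–131 m: Δρ/Δz = 1.48/42 = 0.035 kg m⁻⁴
  131–235 m: Δρ/Δz = 1.63/104 = 0.016 kg m⁻⁴
The largest gradient is in the 89–131 m interval — the pycnocline.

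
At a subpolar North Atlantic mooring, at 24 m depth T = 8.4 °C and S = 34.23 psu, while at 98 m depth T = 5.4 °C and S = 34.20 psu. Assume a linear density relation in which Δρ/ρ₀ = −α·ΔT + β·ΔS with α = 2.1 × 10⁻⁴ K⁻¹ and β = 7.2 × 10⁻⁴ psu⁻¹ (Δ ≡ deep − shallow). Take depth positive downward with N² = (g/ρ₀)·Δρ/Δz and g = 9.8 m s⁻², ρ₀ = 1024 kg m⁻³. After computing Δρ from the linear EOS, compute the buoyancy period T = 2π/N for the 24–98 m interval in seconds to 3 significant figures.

ΔT = -3.0 K, ΔS = -0.03 psu (deep − shallow).
Δρ/ρ₀ = −αΔT + βΔS = 6.30 × 10⁻⁴ − 2.16 × 10⁻⁵ = 6.084 × 10⁻⁴, so Δρ ≈ 0.6230 kg m⁻³.
N² = (g/ρ₀)·Δρ/Δz = g·(Δρ/ρ₀)/Δz = 9.8 × 6.084 × 10⁻⁴ / 74 = 8.0572 × 10⁻⁵ s⁻².
N = √(8.0572 × 10⁻⁵) = 8.9762 × 10⁻³ rad s⁻¹ → T = 2π/N = 699.98 s ≈ 700 s.

700 s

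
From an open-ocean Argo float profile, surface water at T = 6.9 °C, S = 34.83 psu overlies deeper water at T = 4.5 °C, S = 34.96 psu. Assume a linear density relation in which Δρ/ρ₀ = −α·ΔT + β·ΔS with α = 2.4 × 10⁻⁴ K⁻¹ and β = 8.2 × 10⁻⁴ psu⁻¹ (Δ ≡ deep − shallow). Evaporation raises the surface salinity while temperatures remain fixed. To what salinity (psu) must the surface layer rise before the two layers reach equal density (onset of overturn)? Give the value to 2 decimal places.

35.66 psu

Neutral buoyancy requires −α(T_deep − T_surf) + β(S_deep − S_surf′) = 0.
S_surf′ = S_deep − (α/β)·ΔT = 34.96 − (2.4 × 10⁻⁴/8.2 × 10⁻⁴)·(-2.4) = 35.6624 psu.
Increase required: 35.6624 − 34.83 = 0.8324 psu.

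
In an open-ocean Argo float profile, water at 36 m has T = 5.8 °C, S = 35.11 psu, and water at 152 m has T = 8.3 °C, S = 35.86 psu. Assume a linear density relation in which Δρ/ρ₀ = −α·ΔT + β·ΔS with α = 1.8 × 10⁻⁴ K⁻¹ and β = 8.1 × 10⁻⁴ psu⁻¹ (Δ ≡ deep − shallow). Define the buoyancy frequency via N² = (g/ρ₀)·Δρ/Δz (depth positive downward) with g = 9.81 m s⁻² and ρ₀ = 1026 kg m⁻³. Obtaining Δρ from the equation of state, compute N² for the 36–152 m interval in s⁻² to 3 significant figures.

1.33 × 10⁻⁵ s⁻²

ΔT = +2.5 K, ΔS = +0.75 psu (deep − shallow).
Δρ/ρ₀ = −αΔT + βΔS = -4.50 × 10⁻⁴ + 6.075 × 10⁻⁴ = 1.575 × 10⁻⁴, so Δρ ≈ 0.1616 kg m⁻³.
N² = (g/ρ₀)·Δρ/Δz = g·(Δρ/ρ₀)/Δz = 9.81 × 1.575 × 10⁻⁴ / 116 = 1.3320 × 10⁻⁵ s⁻² ≈ 1.33 × 10⁻⁵ s⁻².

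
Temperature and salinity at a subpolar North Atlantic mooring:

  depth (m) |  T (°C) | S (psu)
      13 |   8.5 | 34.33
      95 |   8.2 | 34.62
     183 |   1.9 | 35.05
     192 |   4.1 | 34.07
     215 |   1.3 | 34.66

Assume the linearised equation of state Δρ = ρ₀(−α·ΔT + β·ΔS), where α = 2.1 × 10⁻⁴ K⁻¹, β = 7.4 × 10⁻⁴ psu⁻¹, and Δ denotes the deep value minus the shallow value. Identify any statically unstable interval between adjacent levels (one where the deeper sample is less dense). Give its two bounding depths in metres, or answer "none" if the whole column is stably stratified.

Evaluate Δρ/ρ₀ = −αΔT + βΔS across each adjacent pair:
  13–95 m: −αΔT+βΔS = −(2.1 × 10⁻⁴)(-0.3)+(7.4 × 10⁻⁴)(+0.29) = 2.8 × 10⁻⁴ → stable
  95–183 m: −αΔT+βΔS = −(2.1 × 10⁻⁴)(-6.3)+(7.4 × 10⁻⁴)(+0.43) = 1.6 × 10⁻³ → stable
  183–192 m: −αΔT+βΔS = −(2.1 × 10⁻⁴)(+2.2)+(7.4 × 10⁻⁴)(-0.98) = -1.2 × 10⁻³ → UNSTABLE
  192–215 m: −αΔT+βΔS = −(2.1 × 10⁻⁴)(-2.8)+(7.4 × 10⁻⁴)(+0.59) = 1.0 × 10⁻³ → stable
The 183–192 m interval has Δρ < 0: lighter water underlies denser water.

183–192 m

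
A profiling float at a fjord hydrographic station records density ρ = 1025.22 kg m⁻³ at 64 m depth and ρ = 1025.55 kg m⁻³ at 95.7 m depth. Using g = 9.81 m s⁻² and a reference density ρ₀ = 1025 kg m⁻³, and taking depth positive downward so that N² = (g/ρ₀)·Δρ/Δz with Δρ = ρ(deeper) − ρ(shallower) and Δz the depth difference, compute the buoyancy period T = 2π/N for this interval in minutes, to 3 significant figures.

Δρ = 1025.55 − 1025.22 = 0.33 kg m⁻³ over Δz = 95.7 − 64 = 31.7 m.
N² = (9.81/1025) × (0.33/31.7) = 9.9632 × 10⁻⁵ s⁻².
N = √(9.9632 × 10⁻⁵) = 9.9816 × 10⁻³ rad s⁻¹, so T = 2π/N = 629.48 s = 10.491 min ≈ 10.5 min.

10.5 min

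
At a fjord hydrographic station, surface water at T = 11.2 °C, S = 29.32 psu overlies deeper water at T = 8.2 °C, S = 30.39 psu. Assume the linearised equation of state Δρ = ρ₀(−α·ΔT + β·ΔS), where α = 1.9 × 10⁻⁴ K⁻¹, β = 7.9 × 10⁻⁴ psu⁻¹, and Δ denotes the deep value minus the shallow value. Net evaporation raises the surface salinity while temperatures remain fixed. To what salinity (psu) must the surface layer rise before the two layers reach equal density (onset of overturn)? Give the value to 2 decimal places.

Neutral buoyancy requires −α(T_deep − T_surf) + β(S_deep − S_surf′) = 0.
S_surf′ = S_deep − (α/β)·ΔT = 30.39 − (1.9 × 10⁻⁴/7.9 × 10⁻⁴)·(-3.0) = 31.1115 psu.
Increase required: 31.1115 − 29.32 = 1.7915 psu.

31.11 psu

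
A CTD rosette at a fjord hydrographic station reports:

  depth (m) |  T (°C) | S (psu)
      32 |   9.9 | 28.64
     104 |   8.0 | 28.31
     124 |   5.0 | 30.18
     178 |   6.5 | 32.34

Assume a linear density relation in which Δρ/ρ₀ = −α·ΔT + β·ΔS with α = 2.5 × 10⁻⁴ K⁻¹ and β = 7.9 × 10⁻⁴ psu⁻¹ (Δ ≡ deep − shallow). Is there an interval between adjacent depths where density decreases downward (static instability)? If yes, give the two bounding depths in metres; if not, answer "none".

Evaluate Δρ/ρ₀ = −αΔT + βΔS across each adjacent pair:
  32–104 m: −αΔT+βΔS = −(2.5 × 10⁻⁴)(-1.9)+(7.9 × 10⁻⁴)(-0.33) = 2.1 × 10⁻⁴ → stable
  104–124 m: −αΔT+βΔS = −(2.5 × 10⁻⁴)(-3.0)+(7.9 × 10⁻⁴)(+1.87) = 2.2 × 10⁻³ → stable
  124–178 m: −αΔT+βΔS = −(2.5 × 10⁻⁴)(+1.5)+(7.9 × 10⁻⁴)(+2.16) = 1.3 × 10⁻³ → stable
Every interval has Δρ > 0: the column is stably stratified throughout.

none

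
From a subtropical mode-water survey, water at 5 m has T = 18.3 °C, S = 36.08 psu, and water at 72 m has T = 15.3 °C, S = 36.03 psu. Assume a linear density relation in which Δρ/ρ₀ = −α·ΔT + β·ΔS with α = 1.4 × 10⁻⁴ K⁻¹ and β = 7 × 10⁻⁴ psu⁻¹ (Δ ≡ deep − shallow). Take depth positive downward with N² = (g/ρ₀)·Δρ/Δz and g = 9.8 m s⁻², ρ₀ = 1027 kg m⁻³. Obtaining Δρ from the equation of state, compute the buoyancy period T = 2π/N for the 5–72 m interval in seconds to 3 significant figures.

ΔT = -3.0 K, ΔS = -0.05 psu (deep − shallow).
Δρ/ρ₀ = −αΔT + βΔS = 4.20 × 10⁻⁴ − 3.50 × 10⁻⁵ = 3.85 × 10⁻⁴, so Δρ ≈ 0.3954 kg m⁻³.
N² = (g/ρ₀)·Δρ/Δz = g·(Δρ/ρ₀)/Δz = 9.8 × 3.85 × 10⁻⁴ / 67 = 5.6313 × 10⁻⁵ s⁻².
N = √(5.6313 × 10⁻⁵) = 7.5042 × 10⁻³ rad s⁻¹ → T = 2π/N = 837.29 s ≈ 837 s.

837 s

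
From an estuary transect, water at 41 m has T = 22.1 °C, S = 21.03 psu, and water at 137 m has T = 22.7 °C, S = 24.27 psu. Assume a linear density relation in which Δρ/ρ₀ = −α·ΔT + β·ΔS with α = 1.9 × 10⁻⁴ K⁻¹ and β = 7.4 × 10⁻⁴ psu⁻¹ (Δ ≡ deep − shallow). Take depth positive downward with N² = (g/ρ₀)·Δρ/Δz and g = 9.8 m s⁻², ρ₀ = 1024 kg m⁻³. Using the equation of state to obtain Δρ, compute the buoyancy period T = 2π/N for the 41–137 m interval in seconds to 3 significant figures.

ΔT = +0.6 K, ΔS = +3.24 psu (deep − shallow).
Δρ/ρ₀ = −αΔT + βΔS = -1.14 × 10⁻⁴ + 2.3976 × 10⁻³ = 2.2836 × 10⁻³, so Δρ ≈ 2.338 kg m⁻³.
N² = (g/ρ₀)·Δρ/Δz = g·(Δρ/ρ₀)/Δz = 9.8 × 2.2836 × 10⁻³ / 96 = 2.3312 × 10⁻⁴ s⁻².
N = √(2.3312 × 10⁻⁴) = 0.015268 rad s⁻¹ → T = 2π/N = 411.53 s ≈ 412 s.

412 s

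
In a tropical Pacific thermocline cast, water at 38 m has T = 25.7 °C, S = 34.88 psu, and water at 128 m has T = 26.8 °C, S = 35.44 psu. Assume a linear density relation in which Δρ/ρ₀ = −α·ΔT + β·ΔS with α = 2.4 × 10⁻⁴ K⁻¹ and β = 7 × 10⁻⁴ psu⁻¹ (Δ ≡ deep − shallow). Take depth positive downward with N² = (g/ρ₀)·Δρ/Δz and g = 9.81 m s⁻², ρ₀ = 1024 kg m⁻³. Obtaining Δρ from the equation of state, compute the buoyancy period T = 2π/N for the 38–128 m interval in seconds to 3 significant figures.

ΔT = +1.1 K, ΔS = +0.56 psu (deep − shallow).
Δρ/ρ₀ = −αΔT + βΔS = -2.64 × 10⁻⁴ + 3.92 × 10⁻⁴ = 1.28 × 10⁻⁴, so Δρ ≈ 0.1311 kg m⁻³.
N² = (g/ρ₀)·Δρ/Δz = g·(Δρ/ρ₀)/Δz = 9.81 × 1.28 × 10⁻⁴ / 90 = 1.3952 × 10⁻⁵ s⁻².
N = √(1.3952 × 10⁻⁵) = 3.7352 × 10⁻³ rad s⁻¹ → T = 2π/N = 1.6822 × 10³ s ≈ 1.68 × 10³ s.

1.68 × 10³ s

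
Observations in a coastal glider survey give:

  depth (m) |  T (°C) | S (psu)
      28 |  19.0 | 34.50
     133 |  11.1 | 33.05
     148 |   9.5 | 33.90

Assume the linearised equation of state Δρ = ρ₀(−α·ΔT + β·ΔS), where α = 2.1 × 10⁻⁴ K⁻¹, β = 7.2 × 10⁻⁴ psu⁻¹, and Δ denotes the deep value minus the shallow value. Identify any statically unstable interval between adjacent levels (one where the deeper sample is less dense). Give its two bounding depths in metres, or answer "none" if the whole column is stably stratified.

Evaluate Δρ/ρ₀ = −αΔT + βΔS across each adjacent pair:
  28–133 m: −αΔT+βΔS = −(2.1 × 10⁻⁴)(-7.9)+(7.2 × 10⁻⁴)(-1.45) = 6.2 × 10⁻⁴ → stable
  133–148 m: −αΔT+βΔS = −(2.1 × 10⁻⁴)(-1.6)+(7.2 × 10⁻⁴)(+0.85) = 9.5 × 10⁻⁴ → stable
Every interval has Δρ > 0: the column is stably stratified throughout.

none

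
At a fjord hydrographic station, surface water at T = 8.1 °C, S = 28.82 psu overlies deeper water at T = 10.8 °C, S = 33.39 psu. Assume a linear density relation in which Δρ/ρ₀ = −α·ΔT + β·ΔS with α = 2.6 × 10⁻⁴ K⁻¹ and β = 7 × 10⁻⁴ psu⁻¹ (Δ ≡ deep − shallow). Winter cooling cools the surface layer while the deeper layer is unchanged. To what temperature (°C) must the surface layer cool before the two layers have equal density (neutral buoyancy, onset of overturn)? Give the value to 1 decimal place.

-1.5 °C

Neutral buoyancy requires Δρ = 0, i.e. −α(T_deep − T_surf′) + β(S_deep − S_surf) = 0.
T_surf′ = T_deep − (β/α)·ΔS = 10.8 − (7 × 10⁻⁴/2.6 × 10⁻⁴)·(+4.57) = -1.504 °C.
Cooling required: 8.1 − (-1.504) = 9.604 °C.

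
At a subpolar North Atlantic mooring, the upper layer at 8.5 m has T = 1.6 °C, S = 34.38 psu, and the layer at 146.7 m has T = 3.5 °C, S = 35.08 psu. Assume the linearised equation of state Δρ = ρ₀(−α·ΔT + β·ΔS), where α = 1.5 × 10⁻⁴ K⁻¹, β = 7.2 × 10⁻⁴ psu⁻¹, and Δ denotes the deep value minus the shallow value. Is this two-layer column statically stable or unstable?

ΔT = 3.5 − 1.6 = +1.9 K and ΔS = 35.08 − 34.38 = +0.70 psu (deep − shallow).
−αΔT = -2.85 × 10⁻⁴; βΔS = 5.04 × 10⁻⁴; sum Δρ/ρ₀ = 2.19 × 10⁻⁴.
Δρ/ρ₀ > 0, so Δρ > 0: deeper water is denser → statically stable.

stable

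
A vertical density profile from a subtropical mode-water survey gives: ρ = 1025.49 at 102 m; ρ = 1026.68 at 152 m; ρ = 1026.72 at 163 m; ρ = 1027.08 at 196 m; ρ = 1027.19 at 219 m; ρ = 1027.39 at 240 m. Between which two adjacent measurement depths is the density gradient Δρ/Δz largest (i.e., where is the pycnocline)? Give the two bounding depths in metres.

102–152 m

Compute the density gradient over each adjacent pair:
  102–152 m: Δρ/Δz = 1.19/50 = 0.024 kg m⁻⁴
  152–163 m: Δρ/Δz = 0.04/11 = 3.6 × 10⁻³ kg m⁻⁴
  163–196 m: Δρ/Δz = 0.36/33 = 0.011 kg m⁻⁴
  196–219 m: Δρ/Δz = 0.11/23 = 4.8 × 10⁻³ kg m⁻⁴
  219–240 m: Δρ/Δz = 0.20/21 = 9.5 × 10⁻³ kg m⁻⁴
The largest gradient is in the 102–152 m interval — the pycnocline.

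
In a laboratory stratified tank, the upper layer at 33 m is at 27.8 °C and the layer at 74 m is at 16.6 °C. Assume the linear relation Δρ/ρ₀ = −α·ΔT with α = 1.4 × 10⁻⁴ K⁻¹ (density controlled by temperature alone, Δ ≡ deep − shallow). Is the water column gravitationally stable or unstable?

ΔT = 16.6 − 27.8 = -11.2 K, so Δρ/ρ₀ = −αΔT = 1.568 × 10⁻³.
Δρ/ρ₀ > 0, so Δρ > 0: deeper water is denser → statically stable.

stable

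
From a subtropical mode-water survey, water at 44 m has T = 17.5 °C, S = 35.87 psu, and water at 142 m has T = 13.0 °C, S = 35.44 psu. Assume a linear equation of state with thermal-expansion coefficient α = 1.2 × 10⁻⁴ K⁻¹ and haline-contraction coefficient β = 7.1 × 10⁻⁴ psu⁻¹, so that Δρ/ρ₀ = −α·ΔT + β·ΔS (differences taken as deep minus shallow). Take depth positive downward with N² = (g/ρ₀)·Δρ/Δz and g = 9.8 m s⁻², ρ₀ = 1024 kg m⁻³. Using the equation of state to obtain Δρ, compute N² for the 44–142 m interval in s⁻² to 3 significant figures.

ΔT = -4.5 K, ΔS = -0.43 psu (deep − shallow).
Δρ/ρ₀ = −αΔT + βΔS = 5.40 × 10⁻⁴ − 3.053 × 10⁻⁴ = 2.347 × 10⁻⁴, so Δρ ≈ 0.2403 kg m⁻³.
N² = (g/ρ₀)·Δρ/Δz = g·(Δρ/ρ₀)/Δz = 9.8 × 2.347 × 10⁻⁴ / 98 = 2.3470 × 10⁻⁵ s⁻² ≈ 2.35 × 10⁻⁵ s⁻².

2.35 × 10⁻⁵ s⁻²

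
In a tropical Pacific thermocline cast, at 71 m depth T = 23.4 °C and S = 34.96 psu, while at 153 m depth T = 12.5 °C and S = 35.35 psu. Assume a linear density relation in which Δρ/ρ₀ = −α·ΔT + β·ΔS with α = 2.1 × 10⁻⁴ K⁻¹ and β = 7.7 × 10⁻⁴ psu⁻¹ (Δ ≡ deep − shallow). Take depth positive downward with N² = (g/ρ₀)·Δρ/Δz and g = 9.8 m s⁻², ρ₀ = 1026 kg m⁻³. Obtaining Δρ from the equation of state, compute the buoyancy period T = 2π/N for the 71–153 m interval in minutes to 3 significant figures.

ΔT = -10.9 K, ΔS = +0.39 psu (deep − shallow).
Δρ/ρ₀ = −αΔT + βΔS = 2.289 × 10⁻³ + 3.003 × 10⁻⁴ = 2.5893 × 10⁻³, so Δρ ≈ 2.657 kg m⁻³.
N² = (g/ρ₀)·Δρ/Δz = g·(Δρ/ρ₀)/Δz = 9.8 × 2.5893 × 10⁻³ / 82 = 3.0945 × 10⁻⁴ s⁻².
N = √(3.0945 × 10⁻⁴) = 0.017591 rad s⁻¹ → T = 2π/N = 357.18 s = 5.9530 min ≈ 5.95 min.

5.95 min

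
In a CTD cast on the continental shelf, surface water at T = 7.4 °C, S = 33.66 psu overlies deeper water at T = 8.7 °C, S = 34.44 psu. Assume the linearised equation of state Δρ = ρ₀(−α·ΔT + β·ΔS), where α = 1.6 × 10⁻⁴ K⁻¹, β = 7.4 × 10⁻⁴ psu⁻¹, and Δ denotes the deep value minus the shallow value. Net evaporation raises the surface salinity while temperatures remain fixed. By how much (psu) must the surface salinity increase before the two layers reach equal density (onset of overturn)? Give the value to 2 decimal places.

Neutral buoyancy requires −α(T_deep − T_surf) + β(S_deep − S_surf′) = 0.
S_surf′ = S_deep − (α/β)·ΔT = 34.44 − (1.6 × 10⁻⁴/7.4 × 10⁻⁴)·(+1.3) = 34.1589 psu.
Increase required: 34.1589 − 33.66 = 0.4989 psu.

0.50 psu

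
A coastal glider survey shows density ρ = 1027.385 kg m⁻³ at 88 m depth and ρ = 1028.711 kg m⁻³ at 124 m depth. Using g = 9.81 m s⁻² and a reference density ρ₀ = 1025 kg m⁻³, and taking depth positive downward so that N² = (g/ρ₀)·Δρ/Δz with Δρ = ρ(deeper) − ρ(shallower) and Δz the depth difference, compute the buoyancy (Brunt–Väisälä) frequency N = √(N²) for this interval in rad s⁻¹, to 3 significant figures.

Δρ = 1028.711 − 1027.385 = 1.326 kg m⁻³ over Δz = 124 − 88 = 36 m.
N² = (9.81/1025) × (1.326/36) = 3.5252 × 10⁻⁴ s⁻².
N = √(3.5252 × 10⁻⁴) = 0.018776 rad s⁻¹ ≈ 0.0188 rad s⁻¹.
N² > 0, so the interval is statically stable.

0.0188 rad s⁻¹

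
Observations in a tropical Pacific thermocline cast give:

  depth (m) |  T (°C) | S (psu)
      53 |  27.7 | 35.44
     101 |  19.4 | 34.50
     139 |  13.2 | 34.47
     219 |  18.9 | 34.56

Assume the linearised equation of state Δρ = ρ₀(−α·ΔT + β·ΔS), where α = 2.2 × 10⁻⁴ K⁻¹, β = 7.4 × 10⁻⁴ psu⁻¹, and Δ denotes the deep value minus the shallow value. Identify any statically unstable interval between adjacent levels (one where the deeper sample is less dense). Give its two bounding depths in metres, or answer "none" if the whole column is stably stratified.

139–219 m

Evaluate Δρ/ρ₀ = −αΔT + βΔS across each adjacent pair:
  53–101 m: −αΔT+βΔS = −(2.2 × 10⁻⁴)(-8.3)+(7.4 × 10⁻⁴)(-0.94) = 1.1 × 10⁻³ → stable
  101–139 m: −αΔT+βΔS = −(2.2 × 10⁻⁴)(-6.2)+(7.4 × 10⁻⁴)(-0.03) = 1.3 × 10⁻³ → stable
  139–219 m: −αΔT+βΔS = −(2.2 × 10⁻⁴)(+5.7)+(7.4 × 10⁻⁴)(+0.09) = -1.2 × 10⁻³ → UNSTABLE
The 139–219 m interval has Δρ < 0: lighter water underlies denser water.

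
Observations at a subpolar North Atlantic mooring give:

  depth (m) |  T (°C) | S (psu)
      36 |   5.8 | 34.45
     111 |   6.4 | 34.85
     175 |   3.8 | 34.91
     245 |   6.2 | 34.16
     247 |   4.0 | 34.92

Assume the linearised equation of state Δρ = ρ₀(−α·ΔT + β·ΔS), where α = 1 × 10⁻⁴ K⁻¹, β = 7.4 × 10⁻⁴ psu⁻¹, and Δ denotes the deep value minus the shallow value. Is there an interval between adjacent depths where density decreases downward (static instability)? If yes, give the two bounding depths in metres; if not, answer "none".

175–245 m

Evaluate Δρ/ρ₀ = −αΔT + βΔS across each adjacent pair:
  36–111 m: −αΔT+βΔS = −(1 × 10⁻⁴)(+0.6)+(7.4 × 10⁻⁴)(+0.40) = 2.4 × 10⁻⁴ → stable
  111–175 m: −αΔT+βΔS = −(1 × 10⁻⁴)(-2.6)+(7.4 × 10⁻⁴)(+0.06) = 3.0 × 10⁻⁴ → stable
  175–245 m: −αΔT+βΔS = −(1 × 10⁻⁴)(+2.4)+(7.4 × 10⁻⁴)(-0.75) = -7.9 × 10⁻⁴ → UNSTABLE
  245–247 m: −αΔT+βΔS = −(1 × 10⁻⁴)(-2.2)+(7.4 × 10⁻⁴)(+0.76) = 7.8 × 10⁻⁴ → stable
The 175–245 m interval has Δρ < 0: lighter water underlies denser water.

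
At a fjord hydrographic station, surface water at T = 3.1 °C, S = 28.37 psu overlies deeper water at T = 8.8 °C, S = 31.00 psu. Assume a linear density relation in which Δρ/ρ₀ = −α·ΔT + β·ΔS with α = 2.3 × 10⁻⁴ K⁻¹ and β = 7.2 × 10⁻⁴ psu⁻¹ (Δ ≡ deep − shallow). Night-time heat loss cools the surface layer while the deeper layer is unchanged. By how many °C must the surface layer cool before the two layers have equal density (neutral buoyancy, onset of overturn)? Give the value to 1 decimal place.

Neutral buoyancy requires Δρ = 0, i.e. −α(T_deep − T_surf′) + β(S_deep − S_surf) = 0.
T_surf′ = T_deep − (β/α)·ΔS = 8.8 − (7.2 × 10⁻⁴/2.3 × 10⁻⁴)·(+2.63) = 0.567 °C.
Cooling required: 3.1 − (0.567) = 2.533 °C.

2.5 °C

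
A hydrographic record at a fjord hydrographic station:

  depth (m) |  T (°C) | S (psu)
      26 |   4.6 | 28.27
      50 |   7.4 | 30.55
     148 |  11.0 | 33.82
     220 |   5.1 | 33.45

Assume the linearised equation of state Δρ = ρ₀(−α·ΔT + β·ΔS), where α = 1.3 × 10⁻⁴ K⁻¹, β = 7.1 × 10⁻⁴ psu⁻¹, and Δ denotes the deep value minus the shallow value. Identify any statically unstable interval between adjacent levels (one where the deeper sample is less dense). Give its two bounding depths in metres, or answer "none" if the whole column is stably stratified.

none

Evaluate Δρ/ρ₀ = −αΔT + βΔS across each adjacent pair:
  26–50 m: −αΔT+βΔS = −(1.3 × 10⁻⁴)(+2.8)+(7.1 × 10⁻⁴)(+2.28) = 1.3 × 10⁻³ → stable
  50–148 m: −αΔT+βΔS = −(1.3 × 10⁻⁴)(+3.6)+(7.1 × 10⁻⁴)(+3.27) = 1.9 × 10⁻³ → stable
  148–220 m: −αΔT+βΔS = −(1.3 × 10⁻⁴)(-5.9)+(7.1 × 10⁻⁴)(-0.37) = 5.0 × 10⁻⁴ → stable
Every interval has Δρ > 0: the column is stably stratified throughout.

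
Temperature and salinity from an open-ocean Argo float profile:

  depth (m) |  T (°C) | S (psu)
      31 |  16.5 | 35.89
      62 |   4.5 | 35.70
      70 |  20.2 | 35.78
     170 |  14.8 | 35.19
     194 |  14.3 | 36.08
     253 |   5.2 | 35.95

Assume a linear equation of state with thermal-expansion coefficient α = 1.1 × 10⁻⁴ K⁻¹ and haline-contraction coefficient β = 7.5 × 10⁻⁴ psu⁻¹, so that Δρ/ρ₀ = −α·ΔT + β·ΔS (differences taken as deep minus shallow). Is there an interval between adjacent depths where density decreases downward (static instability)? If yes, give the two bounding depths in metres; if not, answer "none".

Evaluate Δρ/ρ₀ = −αΔT + βΔS across each adjacent pair:
  31–62 m: −αΔT+βΔS = −(1.1 × 10⁻⁴)(-12.0)+(7.5 × 10⁻⁴)(-0.19) = 1.2 × 10⁻³ → stable
  62–70 m: −αΔT+βΔS = −(1.1 × 10⁻⁴)(+15.7)+(7.5 × 10⁻⁴)(+0.08) = -1.7 × 10⁻³ → UNSTABLE
  70–170 m: −αΔT+βΔS = −(1.1 × 10⁻⁴)(-5.4)+(7.5 × 10⁻⁴)(-0.59) = 1.5 × 10⁻⁴ → stable
  170–194 m: −αΔT+βΔS = −(1.1 × 10⁻⁴)(-0.5)+(7.5 × 10⁻⁴)(+0.89) = 7.2 × 10⁻⁴ → stable
  194–253 m: −αΔT+βΔS = −(1.1 × 10⁻⁴)(-9.1)+(7.5 × 10⁻⁴)(-0.13) = 9.0 × 10⁻⁴ → stable
The 62–70 m interval has Δρ < 0: lighter water underlies denser water.

62–70 m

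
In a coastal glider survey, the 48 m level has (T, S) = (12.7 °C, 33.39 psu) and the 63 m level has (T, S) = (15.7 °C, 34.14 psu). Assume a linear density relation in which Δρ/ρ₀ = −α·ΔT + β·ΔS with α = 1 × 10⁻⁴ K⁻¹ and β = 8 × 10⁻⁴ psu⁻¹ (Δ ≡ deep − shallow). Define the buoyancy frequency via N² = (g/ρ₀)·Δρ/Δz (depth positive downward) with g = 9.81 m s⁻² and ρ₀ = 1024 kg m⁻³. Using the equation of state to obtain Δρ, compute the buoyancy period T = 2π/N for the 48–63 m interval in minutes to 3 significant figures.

7.48 min

ΔT = +3.0 K, ΔS = +0.75 psu (deep − shallow).
Δρ/ρ₀ = −αΔT + βΔS = -3.00 × 10⁻⁴ + 6.00 × 10⁻⁴ = 3.00 × 10⁻⁴, so Δρ ≈ 0.3072 kg m⁻³.
N² = (g/ρ₀)·Δρ/Δz = g·(Δρ/ρ₀)/Δz = 9.81 × 3.00 × 10⁻⁴ / 15 = 1.9620 × 10⁻⁴ s⁻².
N = √(1.9620 × 10⁻⁴) = 0.014007 rad s⁻¹ → T = 2π/N = 448.57 s = 7.4762 min ≈ 7.48 min.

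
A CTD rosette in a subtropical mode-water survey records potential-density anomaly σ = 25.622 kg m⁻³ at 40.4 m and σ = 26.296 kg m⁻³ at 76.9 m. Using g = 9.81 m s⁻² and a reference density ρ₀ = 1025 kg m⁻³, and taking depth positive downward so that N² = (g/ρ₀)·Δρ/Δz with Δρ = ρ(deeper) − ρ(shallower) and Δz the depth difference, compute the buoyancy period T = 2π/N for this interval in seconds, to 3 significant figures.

Δρ = 1026.296 − 1025.622 = 0.674 kg m⁻³ over Δz = 76.9 − 40.4 = 36.5 m.
N² = (9.81/1025) × (0.674/36.5) = 1.7673 × 10⁻⁴ s⁻².
N = √(1.7673 × 10⁻⁴) = 0.013294 rad s⁻¹, so T = 2π/N = 472.63 s ≈ 473 s.

473 s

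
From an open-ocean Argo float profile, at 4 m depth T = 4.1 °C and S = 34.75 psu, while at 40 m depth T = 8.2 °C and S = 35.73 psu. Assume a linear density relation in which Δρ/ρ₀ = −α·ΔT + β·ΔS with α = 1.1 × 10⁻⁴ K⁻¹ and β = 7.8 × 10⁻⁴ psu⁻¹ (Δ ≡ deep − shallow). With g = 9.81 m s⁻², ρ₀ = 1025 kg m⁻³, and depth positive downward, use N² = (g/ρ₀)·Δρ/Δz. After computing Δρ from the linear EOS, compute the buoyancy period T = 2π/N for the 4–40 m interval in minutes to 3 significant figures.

ΔT = +4.1 K, ΔS = +0.98 psu (deep − shallow).
Δρ/ρ₀ = −αΔT + βΔS = -4.51 × 10⁻⁴ + 7.644 × 10⁻⁴ = 3.134 × 10⁻⁴, so Δρ ≈ 0.3212 kg m⁻³.
N² = (g/ρ₀)·Δρ/Δz = g·(Δρ/ρ₀)/Δz = 9.81 × 3.134 × 10⁻⁴ / 36 = 8.5401 × 10⁻⁵ s⁻².
N = √(8.5401 × 10⁻⁵) = 9.2413 × 10⁻³ rad s⁻¹ → T = 2π/N = 679.90 s = 11.332 min ≈ 11.3 min.

11.3 min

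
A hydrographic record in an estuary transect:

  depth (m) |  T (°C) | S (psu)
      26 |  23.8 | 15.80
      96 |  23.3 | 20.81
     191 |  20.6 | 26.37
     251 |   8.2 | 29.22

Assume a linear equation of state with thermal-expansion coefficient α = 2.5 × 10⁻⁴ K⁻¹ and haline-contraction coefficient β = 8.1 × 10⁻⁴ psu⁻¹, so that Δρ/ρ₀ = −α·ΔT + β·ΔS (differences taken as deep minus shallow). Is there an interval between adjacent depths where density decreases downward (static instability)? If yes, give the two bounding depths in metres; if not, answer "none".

none

Evaluate Δρ/ρ₀ = −αΔT + βΔS across each adjacent pair:
  26–96 m: −αΔT+βΔS = −(2.5 × 10⁻⁴)(-0.5)+(8.1 × 10⁻⁴)(+5.01) = 4.2 × 10⁻³ → stable
  96–191 m: −αΔT+βΔS = −(2.5 × 10⁻⁴)(-2.7)+(8.1 × 10⁻⁴)(+5.56) = 5.2 × 10⁻³ → stable
  191–251 m: −αΔT+βΔS = −(2.5 × 10⁻⁴)(-12.4)+(8.1 × 10⁻⁴)(+2.85) = 5.4 × 10⁻³ → stable
Every interval has Δρ > 0: the column is stably stratified throughout.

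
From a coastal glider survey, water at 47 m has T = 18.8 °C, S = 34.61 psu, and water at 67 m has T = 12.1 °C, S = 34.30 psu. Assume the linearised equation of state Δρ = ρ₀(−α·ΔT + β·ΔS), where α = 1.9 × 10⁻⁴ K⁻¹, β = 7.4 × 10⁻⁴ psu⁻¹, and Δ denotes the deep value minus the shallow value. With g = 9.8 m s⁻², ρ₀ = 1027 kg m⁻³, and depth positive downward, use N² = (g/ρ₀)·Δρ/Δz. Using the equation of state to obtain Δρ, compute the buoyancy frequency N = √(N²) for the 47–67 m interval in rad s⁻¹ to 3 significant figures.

0.0226 rad s⁻¹

ΔT = -6.7 K, ΔS = -0.31 psu (deep − shallow).
Δρ/ρ₀ = −αΔT + βΔS = 1.273 × 10⁻³ − 2.294 × 10⁻⁴ = 1.0436 × 10⁻³, so Δρ ≈ 1.072 kg m⁻³.
N² = (g/ρ₀)·Δρ/Δz = g·(Δρ/ρ₀)/Δz = 9.8 × 1.0436 × 10⁻³ / 20 = 5.1136 × 10⁻⁴ s⁻².
N = √(5.1136 × 10⁻⁴) = 0.022613 rad s⁻¹ ≈ 0.0226 rad s⁻¹.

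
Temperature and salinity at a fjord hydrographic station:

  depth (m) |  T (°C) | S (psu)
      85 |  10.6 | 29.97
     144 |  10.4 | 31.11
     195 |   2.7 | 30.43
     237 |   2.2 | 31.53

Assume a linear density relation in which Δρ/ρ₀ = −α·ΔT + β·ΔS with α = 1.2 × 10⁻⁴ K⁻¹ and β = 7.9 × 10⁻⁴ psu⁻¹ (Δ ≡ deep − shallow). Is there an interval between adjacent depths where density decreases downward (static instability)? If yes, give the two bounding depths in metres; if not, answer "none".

none

Evaluate Δρ/ρ₀ = −αΔT + βΔS across each adjacent pair:
  85–144 m: −αΔT+βΔS = −(1.2 × 10⁻⁴)(-0.2)+(7.9 × 10⁻⁴)(+1.14) = 9.2 × 10⁻⁴ → stable
  144–195 m: −αΔT+βΔS = −(1.2 × 10⁻⁴)(-7.7)+(7.9 × 10⁻⁴)(-0.68) = 3.9 × 10⁻⁴ → stable
  195–237 m: −αΔT+βΔS = −(1.2 × 10⁻⁴)(-0.5)+(7.9 × 10⁻⁴)(+1.10) = 9.3 × 10⁻⁴ → stable
Every interval has Δρ > 0: the column is stably stratified throughout.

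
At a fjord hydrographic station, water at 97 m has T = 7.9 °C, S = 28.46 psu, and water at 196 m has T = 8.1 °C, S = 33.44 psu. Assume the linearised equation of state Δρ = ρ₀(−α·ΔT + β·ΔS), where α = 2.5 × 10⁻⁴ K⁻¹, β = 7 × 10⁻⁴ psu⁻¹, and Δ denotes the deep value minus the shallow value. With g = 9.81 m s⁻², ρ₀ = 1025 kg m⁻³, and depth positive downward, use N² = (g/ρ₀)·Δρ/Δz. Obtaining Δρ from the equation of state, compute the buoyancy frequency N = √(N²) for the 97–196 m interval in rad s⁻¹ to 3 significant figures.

ΔT = +0.2 K, ΔS = +4.98 psu (deep − shallow).
Δρ/ρ₀ = −αΔT + βΔS = -5.00 × 10⁻⁵ + 3.486 × 10⁻³ = 3.436 × 10⁻³, so Δρ ≈ 3.522 kg m⁻³.
N² = (g/ρ₀)·Δρ/Δz = g·(Δρ/ρ₀)/Δz = 9.81 × 3.436 × 10⁻³ / 99 = 3.4048 × 10⁻⁴ s⁻².
N = √(3.4048 × 10⁻⁴) = 0.018452 rad s⁻¹ ≈ 0.0185 rad s⁻¹.

0.0185 rad s⁻¹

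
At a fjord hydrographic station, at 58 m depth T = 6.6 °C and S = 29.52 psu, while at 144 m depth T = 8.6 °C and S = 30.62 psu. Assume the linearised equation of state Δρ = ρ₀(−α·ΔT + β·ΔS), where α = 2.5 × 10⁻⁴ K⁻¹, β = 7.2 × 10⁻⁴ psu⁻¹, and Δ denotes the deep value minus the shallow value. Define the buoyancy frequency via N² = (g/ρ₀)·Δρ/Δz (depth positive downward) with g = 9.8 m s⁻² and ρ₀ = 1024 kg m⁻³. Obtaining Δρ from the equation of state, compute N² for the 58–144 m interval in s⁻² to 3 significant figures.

ΔT = +2.0 K, ΔS = +1.10 psu (deep − shallow).
Δρ/ρ₀ = −αΔT + βΔS = -5.00 × 10⁻⁴ + 7.92 × 10⁻⁴ = 2.92 × 10⁻⁴, so Δρ ≈ 0.2990 kg m⁻³.
N² = (g/ρ₀)·Δρ/Δz = g·(Δρ/ρ₀)/Δz = 9.8 × 2.92 × 10⁻⁴ / 86 = 3.3274 × 10⁻⁵ s⁻² ≈ 3.33 × 10⁻⁵ s⁻².

3.33 × 10⁻⁵ s⁻²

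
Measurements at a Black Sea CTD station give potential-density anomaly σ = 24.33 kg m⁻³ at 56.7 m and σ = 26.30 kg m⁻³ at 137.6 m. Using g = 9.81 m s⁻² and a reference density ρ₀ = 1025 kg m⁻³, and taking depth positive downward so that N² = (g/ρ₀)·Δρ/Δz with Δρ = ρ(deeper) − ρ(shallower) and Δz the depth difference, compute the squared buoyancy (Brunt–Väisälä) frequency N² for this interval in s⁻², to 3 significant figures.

Δρ = 1026.30 − 1024.33 = 1.97 kg m⁻³ over Δz = 137.6 − 56.7 = 80.9 m.
N² = (9.81/1025) × (1.97/80.9) = 2.3306 × 10⁻⁴ s⁻² ≈ 2.33 × 10⁻⁴ s⁻².

2.33 × 10⁻⁴ s⁻²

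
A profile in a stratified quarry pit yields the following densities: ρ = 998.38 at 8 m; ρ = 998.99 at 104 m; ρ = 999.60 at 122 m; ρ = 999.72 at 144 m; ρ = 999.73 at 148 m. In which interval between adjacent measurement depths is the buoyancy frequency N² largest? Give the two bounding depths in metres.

Compute the density gradient over each adjacent pair:
  8–104 m: Δρ/Δz = 0.61/96 = 6.4 × 10⁻³ kg m⁻⁴
  104–122 m: Δρ/Δz = 0.61/18 = 0.034 kg m⁻⁴
  122–144 m: Δρ/Δz = 0.12/22 = 5.5 × 10⁻³ kg m⁻⁴
  144–148 m: Δρ/Δz = 0.01/4 = 2.5 × 10⁻³ kg m⁻⁴
The largest gradient is in the 104–122 m interval — the pycnocline.

104–122 m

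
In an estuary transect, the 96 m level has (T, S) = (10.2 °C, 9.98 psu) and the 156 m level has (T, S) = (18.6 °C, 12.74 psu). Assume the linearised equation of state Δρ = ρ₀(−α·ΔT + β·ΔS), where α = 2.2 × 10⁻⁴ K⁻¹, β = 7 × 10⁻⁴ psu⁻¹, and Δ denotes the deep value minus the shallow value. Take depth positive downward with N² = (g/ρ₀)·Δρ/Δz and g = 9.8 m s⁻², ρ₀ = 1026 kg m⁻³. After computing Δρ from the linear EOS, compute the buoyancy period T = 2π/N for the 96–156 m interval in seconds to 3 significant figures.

ΔT = +8.4 K, ΔS = +2.76 psu (deep − shallow).
Δρ/ρ₀ = −αΔT + βΔS = -1.848 × 10⁻³ + 1.932 × 10⁻³ = 8.40 × 10⁻⁵, so Δρ ≈ 0.08618 kg m⁻³.
N² = (g/ρ₀)·Δρ/Δz = g·(Δρ/ρ₀)/Δz = 9.8 × 8.40 × 10⁻⁵ / 60 = 1.3720 × 10⁻⁵ s⁻².
N = √(1.3720 × 10⁻⁵) = 3.7041 × 10⁻³ rad s⁻¹ → T = 2π/N = 1.6963 × 10³ s ≈ 1.70 × 10³ s.

1.70 × 10³ s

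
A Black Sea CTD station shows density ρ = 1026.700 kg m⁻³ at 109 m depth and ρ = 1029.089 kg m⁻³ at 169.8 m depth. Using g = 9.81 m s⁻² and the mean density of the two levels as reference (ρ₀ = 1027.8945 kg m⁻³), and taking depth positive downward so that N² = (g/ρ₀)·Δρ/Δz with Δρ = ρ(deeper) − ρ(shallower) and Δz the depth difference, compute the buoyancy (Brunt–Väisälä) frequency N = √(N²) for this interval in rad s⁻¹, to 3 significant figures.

Δρ = 1029.089 − 1026.700 = 2.389 kg m⁻³ over Δz = 169.8 − 109 = 60.8 m.
N² = (9.81/1027.8945) × (2.389/60.8) = 3.7500 × 10⁻⁴ s⁻².
N = √(3.7500 × 10⁻⁴) = 0.019365 rad s⁻¹ ≈ 0.0194 rad s⁻¹.

0.0194 rad s⁻¹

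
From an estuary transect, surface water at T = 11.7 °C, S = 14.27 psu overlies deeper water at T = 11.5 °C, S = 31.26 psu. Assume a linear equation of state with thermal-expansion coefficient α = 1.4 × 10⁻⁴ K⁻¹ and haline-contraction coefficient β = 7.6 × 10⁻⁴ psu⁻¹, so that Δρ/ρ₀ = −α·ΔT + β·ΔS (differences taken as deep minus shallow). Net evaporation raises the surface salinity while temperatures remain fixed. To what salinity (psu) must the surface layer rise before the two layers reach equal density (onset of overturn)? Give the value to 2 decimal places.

Neutral buoyancy requires −α(T_deep − T_surf) + β(S_deep − S_surf′) = 0.
S_surf′ = S_deep − (α/β)·ΔT = 31.26 − (1.4 × 10⁻⁴/7.6 × 10⁻⁴)·(-0.2) = 31.2968 psu.
Increase required: 31.2968 − 14.27 = 17.0268 psu.

31.30 psu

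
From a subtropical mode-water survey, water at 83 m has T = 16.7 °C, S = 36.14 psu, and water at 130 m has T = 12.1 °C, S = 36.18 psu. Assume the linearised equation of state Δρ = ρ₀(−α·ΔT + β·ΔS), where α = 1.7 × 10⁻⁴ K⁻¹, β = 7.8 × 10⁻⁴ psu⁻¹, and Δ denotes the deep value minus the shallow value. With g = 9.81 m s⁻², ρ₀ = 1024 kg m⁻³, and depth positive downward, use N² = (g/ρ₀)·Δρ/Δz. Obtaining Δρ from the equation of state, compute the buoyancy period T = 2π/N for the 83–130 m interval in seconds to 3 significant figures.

482 s

ΔT = -4.6 K, ΔS = +0.04 psu (deep − shallow).
Δρ/ρ₀ = −αΔT + βΔS = 7.82 × 10⁻⁴ + 3.12 × 10⁻⁵ = 8.132 × 10⁻⁴, so Δρ ≈ 0.8327 kg m⁻³.
N² = (g/ρ₀)·Δρ/Δz = g·(Δρ/ρ₀)/Δz = 9.81 × 8.132 × 10⁻⁴ / 47 = 1.6973 × 10⁻⁴ s⁻².
N = √(1.6973 × 10⁻⁴) = 0.013028 rad s⁻¹ → T = 2π/N = 482.28 s ≈ 482 s.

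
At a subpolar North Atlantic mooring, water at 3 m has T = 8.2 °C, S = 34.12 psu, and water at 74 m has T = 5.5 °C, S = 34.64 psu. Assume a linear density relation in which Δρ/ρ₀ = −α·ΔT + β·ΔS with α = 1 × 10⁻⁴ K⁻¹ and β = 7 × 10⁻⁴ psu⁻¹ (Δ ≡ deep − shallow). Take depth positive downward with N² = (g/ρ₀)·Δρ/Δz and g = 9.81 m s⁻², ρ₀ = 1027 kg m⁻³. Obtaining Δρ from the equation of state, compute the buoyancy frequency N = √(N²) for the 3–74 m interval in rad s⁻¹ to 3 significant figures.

ΔT = -2.7 K, ΔS = +0.52 psu (deep − shallow).
Δρ/ρ₀ = −αΔT + βΔS = 2.70 × 10⁻⁴ + 3.64 × 10⁻⁴ = 6.34 × 10⁻⁴, so Δρ ≈ 0.6511 kg m⁻³.
N² = (g/ρ₀)·Δρ/Δz = g·(Δρ/ρ₀)/Δz = 9.81 × 6.34 × 10⁻⁴ / 71 = 8.7599 × 10⁻⁵ s⁻².
N = √(8.7599 × 10⁻⁵) = 9.3594 × 10⁻³ rad s⁻¹ ≈ 9.36 × 10⁻³ rad s⁻¹.

9.36 × 10⁻³ rad s⁻¹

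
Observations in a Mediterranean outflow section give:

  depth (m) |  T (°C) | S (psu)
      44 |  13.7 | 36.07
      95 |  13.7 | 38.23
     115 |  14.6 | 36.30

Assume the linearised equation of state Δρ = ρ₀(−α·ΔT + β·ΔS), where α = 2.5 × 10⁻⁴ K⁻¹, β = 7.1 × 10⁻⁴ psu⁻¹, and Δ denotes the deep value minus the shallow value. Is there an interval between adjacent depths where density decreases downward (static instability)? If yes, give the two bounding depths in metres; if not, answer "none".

Evaluate Δρ/ρ₀ = −αΔT + βΔS across each adjacent pair:
  44–95 m: −αΔT+βΔS = −(2.5 × 10⁻⁴)(+0.0)+(7.1 × 10⁻⁴)(+2.16) = 1.5 × 10⁻³ → stable
  95–115 m: −αΔT+βΔS = −(2.5 × 10⁻⁴)(+0.9)+(7.1 × 10⁻⁴)(-1.93) = -1.6 × 10⁻³ → UNSTABLE
The 95–115 m interval has Δρ < 0: lighter water underlies denser water.

95–115 m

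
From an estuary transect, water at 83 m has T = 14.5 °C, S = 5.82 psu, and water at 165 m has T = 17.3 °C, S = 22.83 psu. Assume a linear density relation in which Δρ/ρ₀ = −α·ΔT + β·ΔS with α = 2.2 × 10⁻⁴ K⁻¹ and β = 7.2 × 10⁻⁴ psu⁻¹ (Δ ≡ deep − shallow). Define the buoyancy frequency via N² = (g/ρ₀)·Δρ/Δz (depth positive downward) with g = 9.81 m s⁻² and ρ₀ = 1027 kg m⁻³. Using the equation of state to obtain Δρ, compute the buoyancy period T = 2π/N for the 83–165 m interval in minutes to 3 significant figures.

2.81 min

ΔT = +2.8 K, ΔS = +17.01 psu (deep − shallow).
Δρ/ρ₀ = −αΔT + βΔS = -6.16 × 10⁻⁴ + 0.0122472 = 0.0116312, so Δρ ≈ 11.95 kg m⁻³.
N² = (g/ρ₀)·Δρ/Δz = g·(Δρ/ρ₀)/Δz = 9.81 × 0.0116312 / 82 = 1.3915 × 10⁻³ s⁻².
N = √(1.3915 × 10⁻³) = 0.037303 rad s⁻¹ → T = 2π/N = 168.44 s = 2.8073 min ≈ 2.81 min.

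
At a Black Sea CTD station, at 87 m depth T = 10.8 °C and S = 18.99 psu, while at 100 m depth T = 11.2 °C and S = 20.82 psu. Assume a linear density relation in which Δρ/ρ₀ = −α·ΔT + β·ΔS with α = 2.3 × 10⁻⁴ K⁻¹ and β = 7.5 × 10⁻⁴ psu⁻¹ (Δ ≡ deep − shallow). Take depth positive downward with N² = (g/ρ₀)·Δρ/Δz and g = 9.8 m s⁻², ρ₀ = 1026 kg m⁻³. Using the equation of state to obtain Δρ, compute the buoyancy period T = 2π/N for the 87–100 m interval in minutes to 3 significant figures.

ΔT = +0.4 K, ΔS = +1.83 psu (deep − shallow).
Δρ/ρ₀ = −αΔT + βΔS = -9.20 × 10⁻⁵ + 1.3725 × 10⁻³ = 1.2805 × 10⁻³, so Δρ ≈ 1.314 kg m⁻³.
N² = (g/ρ₀)·Δρ/Δz = g·(Δρ/ρ₀)/Δz = 9.8 × 1.2805 × 10⁻³ / 13 = 9.6530 × 10⁻⁴ s⁻².
N = √(9.6530 × 10⁻⁴) = 0.031069 rad s⁻¹ → T = 2π/N = 202.23 s = 3.3705 min ≈ 3.37 min.

3.37 min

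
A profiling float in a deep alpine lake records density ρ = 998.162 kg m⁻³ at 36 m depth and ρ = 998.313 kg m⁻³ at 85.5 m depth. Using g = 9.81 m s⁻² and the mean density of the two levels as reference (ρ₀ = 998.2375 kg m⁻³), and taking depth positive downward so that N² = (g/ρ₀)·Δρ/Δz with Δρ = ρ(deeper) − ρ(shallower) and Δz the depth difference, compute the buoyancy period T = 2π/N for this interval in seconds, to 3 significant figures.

1.15 × 10³ s

Δρ = 998.313 − 998.162 = 0.151 kg m⁻³ over Δz = 85.5 − 36 = 49.5 m.
N² = (9.81/998.2375) × (0.151/49.5) = 2.9978 × 10⁻⁵ s⁻².
N = √(2.9978 × 10⁻⁵) = 5.4752 × 10⁻³ rad s⁻¹, so T = 2π/N = 1.1476 × 10³ s ≈ 1.15 × 10³ s.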